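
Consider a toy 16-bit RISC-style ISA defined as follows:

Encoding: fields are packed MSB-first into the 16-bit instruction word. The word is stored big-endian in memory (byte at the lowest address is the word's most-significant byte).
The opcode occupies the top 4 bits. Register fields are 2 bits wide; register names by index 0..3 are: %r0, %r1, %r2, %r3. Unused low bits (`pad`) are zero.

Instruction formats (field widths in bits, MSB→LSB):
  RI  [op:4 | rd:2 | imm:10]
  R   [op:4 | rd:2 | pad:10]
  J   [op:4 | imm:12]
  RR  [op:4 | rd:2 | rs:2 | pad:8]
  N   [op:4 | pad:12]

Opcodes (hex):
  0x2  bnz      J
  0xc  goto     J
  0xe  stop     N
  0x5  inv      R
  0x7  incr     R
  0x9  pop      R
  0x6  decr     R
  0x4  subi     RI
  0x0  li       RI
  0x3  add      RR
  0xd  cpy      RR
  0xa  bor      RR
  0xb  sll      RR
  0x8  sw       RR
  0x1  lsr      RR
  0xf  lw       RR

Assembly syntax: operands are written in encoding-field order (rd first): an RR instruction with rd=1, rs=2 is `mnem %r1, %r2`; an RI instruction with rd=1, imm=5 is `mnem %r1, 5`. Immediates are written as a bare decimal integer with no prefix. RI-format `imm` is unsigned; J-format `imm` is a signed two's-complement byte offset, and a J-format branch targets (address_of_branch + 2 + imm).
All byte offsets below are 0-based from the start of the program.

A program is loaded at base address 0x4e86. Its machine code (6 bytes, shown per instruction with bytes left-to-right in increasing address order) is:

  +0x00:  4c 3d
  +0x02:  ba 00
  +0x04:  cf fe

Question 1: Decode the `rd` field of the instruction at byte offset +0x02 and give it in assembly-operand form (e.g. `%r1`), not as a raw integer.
@+02  big-endian(ba 00) = 0xba00
  opcode bits[15:12]=0xb: sll/RR
  rd@[11:10]=0x2 ⇒ %r2
  rs@[9:8]=0x2 ⇒ %r2

%r2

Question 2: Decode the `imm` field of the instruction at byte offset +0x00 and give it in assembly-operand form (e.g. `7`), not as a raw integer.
61

+0x00: 4c 3d ⇒ word 0x4c3d (big)
  opcode bits[15:12]=0x4: subi/RI
  [11:10] rd=3 = %r3
  [9:0] imm=61 = 61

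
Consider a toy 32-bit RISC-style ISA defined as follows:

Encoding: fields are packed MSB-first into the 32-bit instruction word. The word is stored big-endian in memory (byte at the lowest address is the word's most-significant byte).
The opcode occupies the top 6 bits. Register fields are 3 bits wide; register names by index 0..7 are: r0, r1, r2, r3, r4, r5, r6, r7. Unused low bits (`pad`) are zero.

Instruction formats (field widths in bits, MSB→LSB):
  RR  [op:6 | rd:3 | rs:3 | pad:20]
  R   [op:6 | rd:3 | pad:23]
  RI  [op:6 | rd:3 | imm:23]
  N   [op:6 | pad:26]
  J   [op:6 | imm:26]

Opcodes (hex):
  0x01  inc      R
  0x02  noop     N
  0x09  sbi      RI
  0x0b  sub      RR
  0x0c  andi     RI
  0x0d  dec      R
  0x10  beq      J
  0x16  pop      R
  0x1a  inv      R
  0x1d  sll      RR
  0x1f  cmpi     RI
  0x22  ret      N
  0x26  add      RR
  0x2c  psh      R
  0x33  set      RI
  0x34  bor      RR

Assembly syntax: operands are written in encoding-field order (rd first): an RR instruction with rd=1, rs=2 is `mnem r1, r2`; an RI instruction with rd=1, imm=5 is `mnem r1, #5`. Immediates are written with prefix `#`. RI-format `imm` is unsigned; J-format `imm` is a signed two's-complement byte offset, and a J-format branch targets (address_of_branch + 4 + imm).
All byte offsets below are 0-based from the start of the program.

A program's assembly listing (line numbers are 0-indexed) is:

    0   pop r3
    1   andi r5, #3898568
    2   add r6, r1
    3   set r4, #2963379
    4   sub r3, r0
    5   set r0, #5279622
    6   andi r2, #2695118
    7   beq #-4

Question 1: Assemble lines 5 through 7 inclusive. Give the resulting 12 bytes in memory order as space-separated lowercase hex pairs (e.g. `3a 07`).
5. set fields op=0x33:6|rd=0:3|imm=5279622:23 → word cc508f86h → cc 50 8f 86
6. andi fields op=0xc:6|rd=2:3|imm=2695118:23 → word 31291fceh → 31 29 1f ce
7. beq fields op=0x10:6|imm=-4:26 → word 43fffffch → 43 ff ff fc

cc 50 8f 86 31 29 1f ce 43 ff ff fc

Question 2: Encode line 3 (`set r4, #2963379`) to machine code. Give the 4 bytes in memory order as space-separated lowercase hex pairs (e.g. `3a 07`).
line 3 (set): pack op=0x33:6|rd=4:3|imm=2963379:23 = 0xce2d37b3; big→ ce 2d 37 b3

ce 2d 37 b3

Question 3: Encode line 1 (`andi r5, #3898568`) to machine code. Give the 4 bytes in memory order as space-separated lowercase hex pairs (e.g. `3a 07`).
L1: andi op=0xc:6|rd=5:3|imm=3898568:23 ⇒ 0x32bb7cc8 ⇒ big 32 bb 7c c8

32 bb 7c c8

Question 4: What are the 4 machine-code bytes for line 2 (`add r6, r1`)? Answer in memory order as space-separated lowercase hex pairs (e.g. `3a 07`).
9b 10 00 00

2. add fields op=0x26:6|rd=6:3|rs=1:3|pad=0:20 → word 9b100000h → 9b 10 00 00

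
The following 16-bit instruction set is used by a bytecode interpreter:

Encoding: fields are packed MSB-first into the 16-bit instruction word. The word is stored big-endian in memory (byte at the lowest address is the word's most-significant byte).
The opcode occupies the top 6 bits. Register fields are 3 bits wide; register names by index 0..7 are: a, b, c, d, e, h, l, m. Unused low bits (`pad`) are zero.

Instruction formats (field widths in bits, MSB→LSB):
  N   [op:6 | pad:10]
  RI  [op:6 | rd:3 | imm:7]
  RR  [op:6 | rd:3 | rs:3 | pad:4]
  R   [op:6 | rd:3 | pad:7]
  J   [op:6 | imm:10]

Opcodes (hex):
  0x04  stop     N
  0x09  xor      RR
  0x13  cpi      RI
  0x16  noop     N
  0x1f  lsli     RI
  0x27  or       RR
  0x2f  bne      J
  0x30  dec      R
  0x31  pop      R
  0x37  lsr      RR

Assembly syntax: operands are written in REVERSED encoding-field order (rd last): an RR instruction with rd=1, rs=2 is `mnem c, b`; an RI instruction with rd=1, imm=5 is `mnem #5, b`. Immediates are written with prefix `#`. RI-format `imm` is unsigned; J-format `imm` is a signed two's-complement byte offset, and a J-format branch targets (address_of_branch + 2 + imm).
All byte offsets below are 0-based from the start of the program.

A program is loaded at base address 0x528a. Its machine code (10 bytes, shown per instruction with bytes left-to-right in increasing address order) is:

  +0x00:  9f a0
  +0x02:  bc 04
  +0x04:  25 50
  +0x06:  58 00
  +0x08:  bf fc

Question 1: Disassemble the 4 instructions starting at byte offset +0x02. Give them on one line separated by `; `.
bne #4; xor h, c; noop; bne #-4

+0x02: bc 04 ⇒ word 0xbc04 (big)
  top 6b → 0x2f → bne [J]
  [9:0] imm=4 = #4
+0x04: 25 50 ⇒ word 0x2550 (big)
  top 6b → 0x9 → xor [RR]
  [9:7] rd=2 = c
  [6:4] rs=5 = h
+0x06: 58 00 ⇒ word 0x5800 (big)
  top 6b → 0x16 → noop [N]
+0x08: bf fc ⇒ word 0xbffc (big)
  top 6b → 0x2f → bne [J]
  [9:0] imm=1020 (s10→-4) = #-4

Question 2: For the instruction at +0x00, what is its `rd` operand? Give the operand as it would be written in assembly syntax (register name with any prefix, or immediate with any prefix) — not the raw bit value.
m

[00] 9f a0 → 0x9fa0
  top 6b → 0x27 → or [RR]
  rd@[9:7]=0x7 ⇒ m
  rs@[6:4]=0x2 ⇒ c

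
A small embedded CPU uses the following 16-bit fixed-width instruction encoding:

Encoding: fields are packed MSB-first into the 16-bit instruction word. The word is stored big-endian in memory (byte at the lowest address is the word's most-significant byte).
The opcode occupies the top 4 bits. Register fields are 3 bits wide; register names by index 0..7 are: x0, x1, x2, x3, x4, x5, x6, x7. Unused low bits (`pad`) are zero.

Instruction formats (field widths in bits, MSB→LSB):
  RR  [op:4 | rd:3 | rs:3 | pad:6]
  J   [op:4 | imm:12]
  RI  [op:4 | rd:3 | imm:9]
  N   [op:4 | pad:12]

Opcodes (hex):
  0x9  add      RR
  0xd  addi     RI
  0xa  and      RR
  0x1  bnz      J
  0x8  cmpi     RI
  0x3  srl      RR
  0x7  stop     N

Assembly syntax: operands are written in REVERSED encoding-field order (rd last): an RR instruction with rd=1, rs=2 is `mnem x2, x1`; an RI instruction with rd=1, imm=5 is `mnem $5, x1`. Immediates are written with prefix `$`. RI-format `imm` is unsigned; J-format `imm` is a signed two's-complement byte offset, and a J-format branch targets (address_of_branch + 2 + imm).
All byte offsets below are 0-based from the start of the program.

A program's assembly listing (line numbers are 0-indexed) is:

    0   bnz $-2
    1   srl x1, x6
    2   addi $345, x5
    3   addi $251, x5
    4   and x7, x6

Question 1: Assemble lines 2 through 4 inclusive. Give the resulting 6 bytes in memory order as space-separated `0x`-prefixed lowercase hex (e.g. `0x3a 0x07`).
line 2 (addi): pack op=0xd:4|rd=5:3|imm=345:9 = 0xdb59; big→ db 59
line 3 (addi): pack op=0xd:4|rd=5:3|imm=251:9 = 0xdafb; big→ da fb
line 4 (and): pack op=0xa:4|rd=6:3|rs=7:3|pad=0:6 = 0xadc0; big→ ad c0

0xdb 0x59 0xda 0xfb 0xad 0xc0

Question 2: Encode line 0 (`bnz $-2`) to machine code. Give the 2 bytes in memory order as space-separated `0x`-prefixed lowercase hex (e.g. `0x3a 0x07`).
0. bnz fields op=0x1:4|imm=-2:12 → word 1ffeh → 1f fe

0x1f 0xfe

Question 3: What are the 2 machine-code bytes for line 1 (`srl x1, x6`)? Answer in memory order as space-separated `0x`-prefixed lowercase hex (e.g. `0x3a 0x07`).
0x3c 0x40

1. srl fields op=0x3:4|rd=6:3|rs=1:3|pad=0:6 → word 3c40h → 3c 40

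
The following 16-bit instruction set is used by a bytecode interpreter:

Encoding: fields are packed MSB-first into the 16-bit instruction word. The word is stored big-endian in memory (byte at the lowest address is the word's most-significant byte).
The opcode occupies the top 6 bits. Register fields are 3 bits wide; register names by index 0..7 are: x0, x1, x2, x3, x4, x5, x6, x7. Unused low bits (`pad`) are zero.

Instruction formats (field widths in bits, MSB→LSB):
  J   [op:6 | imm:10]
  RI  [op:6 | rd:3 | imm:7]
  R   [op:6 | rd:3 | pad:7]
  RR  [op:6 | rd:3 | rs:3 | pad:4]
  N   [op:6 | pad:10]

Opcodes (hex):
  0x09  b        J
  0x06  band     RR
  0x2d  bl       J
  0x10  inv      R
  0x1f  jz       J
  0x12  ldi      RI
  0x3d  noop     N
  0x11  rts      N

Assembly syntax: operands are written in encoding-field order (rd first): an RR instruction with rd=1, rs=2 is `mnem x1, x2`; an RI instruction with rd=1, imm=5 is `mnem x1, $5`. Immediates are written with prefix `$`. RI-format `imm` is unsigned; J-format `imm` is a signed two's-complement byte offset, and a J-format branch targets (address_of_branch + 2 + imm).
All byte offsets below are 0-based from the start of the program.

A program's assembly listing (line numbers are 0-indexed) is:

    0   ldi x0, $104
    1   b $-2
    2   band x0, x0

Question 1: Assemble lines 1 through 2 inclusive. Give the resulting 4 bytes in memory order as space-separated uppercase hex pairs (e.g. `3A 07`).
27 FE 18 00

1. b fields op=0x9:6|imm=-2:10 → word 27feh → 27 fe
2. band fields op=0x6:6|rd=0:3|rs=0:3|pad=0:4 → word 1800h → 18 00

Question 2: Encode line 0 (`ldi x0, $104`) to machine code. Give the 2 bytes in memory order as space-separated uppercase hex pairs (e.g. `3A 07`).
0. ldi fields op=0x12:6|rd=0:3|imm=104:7 → word 4868h → 48 68

48 68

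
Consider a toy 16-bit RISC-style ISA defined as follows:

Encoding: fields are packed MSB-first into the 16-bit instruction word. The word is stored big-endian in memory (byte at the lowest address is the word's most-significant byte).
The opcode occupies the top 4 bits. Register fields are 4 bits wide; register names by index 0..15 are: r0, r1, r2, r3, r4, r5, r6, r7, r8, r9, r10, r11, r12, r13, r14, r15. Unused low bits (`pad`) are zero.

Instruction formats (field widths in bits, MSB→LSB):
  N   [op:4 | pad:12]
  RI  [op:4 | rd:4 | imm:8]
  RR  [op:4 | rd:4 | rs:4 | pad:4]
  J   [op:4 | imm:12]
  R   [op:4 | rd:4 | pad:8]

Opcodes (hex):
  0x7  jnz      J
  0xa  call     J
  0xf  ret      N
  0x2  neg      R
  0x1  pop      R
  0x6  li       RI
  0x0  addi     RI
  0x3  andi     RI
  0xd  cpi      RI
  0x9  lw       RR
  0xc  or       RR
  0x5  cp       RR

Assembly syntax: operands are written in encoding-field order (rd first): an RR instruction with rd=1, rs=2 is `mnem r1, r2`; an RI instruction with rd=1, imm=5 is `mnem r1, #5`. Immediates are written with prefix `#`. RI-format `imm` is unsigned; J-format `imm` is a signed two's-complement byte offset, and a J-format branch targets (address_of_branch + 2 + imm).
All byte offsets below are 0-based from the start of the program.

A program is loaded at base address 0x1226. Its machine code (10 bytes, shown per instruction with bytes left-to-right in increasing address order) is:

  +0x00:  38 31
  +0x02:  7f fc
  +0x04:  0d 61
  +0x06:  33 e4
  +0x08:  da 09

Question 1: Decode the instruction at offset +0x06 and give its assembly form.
@+06  big-endian(33 e4) = 0x33e4
  op=0x33e4>>12=0x3 ⇒ andi (RI)
  [11:8] rd=3 = r3
  [7:0] imm=228 = #228

andi r3, #228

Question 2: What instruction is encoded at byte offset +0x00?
andi r8, #49

+0x00: 38 31 ⇒ word 0x3831 (big)
  top 4b → 0x3 → andi [RI]
  [11:8] rd=8 = r8
  [7:0] imm=49 = #49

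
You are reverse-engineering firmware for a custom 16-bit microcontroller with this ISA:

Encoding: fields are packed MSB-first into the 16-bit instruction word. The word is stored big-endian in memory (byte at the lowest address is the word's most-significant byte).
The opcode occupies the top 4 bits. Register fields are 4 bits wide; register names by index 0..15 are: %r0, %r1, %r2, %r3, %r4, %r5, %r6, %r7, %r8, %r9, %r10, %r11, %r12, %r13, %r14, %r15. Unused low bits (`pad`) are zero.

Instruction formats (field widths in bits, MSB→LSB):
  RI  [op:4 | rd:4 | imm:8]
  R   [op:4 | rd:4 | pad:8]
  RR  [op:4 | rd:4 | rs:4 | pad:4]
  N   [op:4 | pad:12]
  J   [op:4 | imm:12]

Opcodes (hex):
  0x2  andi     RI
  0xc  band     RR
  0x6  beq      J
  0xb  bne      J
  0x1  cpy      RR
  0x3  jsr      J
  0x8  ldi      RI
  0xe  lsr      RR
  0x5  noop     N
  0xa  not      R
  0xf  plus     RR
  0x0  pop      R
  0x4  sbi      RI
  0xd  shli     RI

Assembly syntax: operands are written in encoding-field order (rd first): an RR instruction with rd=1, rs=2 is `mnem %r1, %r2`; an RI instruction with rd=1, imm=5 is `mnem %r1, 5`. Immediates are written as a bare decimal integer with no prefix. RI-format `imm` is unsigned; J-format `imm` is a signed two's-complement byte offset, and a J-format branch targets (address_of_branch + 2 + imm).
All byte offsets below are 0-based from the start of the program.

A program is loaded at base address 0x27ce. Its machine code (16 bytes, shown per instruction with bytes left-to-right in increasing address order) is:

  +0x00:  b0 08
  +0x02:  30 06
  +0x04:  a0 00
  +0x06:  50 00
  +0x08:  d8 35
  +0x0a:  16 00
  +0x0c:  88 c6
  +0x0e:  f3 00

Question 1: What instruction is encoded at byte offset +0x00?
@+00  big-endian(b0 08) = 0xb008
  top 4b → 0xb → bne [J]
  [11:0] imm=8 = 8

bne 8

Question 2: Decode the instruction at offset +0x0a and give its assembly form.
+0x0a: 16 00 ⇒ word 0x1600 (big)
  op=0x1600>>12=0x1 ⇒ cpy (RR)
  rd: (w>>8)&0xf=0x6 → %r6
  rs: (w>>4)&0xf=0x0 → %r0

cpy %r6, %r0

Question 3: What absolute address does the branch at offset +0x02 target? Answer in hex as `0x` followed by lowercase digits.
[02] 30 06 → 0x3006
  op=0x3006>>12=0x3 ⇒ jsr (J)
  [11:0] imm=6 = 6
  target = base 0x27ce + off 0x02 + 2 + imm 6 = 0x27d8

0x27d8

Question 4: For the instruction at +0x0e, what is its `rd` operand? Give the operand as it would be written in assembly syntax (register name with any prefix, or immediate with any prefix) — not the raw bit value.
@+0e  big-endian(f3 00) = 0xf300
  opcode bits[15:12]=0xf: plus/RR
  rd: (w>>8)&0xf=0x3 → %r3
  rs: (w>>4)&0xf=0x0 → %r0

%r3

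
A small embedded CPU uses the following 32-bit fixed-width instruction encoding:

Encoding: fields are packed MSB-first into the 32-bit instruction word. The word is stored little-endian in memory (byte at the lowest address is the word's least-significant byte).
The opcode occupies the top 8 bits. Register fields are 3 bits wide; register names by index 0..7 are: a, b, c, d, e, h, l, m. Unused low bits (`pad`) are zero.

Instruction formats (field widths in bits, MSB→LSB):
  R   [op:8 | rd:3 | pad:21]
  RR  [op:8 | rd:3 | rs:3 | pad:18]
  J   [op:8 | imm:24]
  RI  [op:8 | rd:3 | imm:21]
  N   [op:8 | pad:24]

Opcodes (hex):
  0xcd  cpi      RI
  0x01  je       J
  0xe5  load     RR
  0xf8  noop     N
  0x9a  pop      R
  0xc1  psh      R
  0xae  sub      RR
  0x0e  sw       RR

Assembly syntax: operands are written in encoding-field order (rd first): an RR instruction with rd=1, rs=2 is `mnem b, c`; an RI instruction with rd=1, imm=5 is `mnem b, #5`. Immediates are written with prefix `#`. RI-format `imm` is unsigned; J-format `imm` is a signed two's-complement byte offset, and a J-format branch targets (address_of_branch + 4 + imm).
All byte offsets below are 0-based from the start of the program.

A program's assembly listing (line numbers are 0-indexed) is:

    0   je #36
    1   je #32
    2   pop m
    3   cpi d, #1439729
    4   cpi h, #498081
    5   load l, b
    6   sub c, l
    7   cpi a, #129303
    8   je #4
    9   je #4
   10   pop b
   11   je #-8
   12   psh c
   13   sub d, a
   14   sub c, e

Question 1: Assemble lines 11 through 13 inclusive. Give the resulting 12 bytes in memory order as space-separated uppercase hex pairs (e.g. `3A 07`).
L11: je op=0x1:8|imm=-8:24 ⇒ 0x01fffff8 ⇒ little f8 ff ff 01
L12: psh op=0xc1:8|rd=2:3|pad=0:21 ⇒ 0xc1400000 ⇒ little 00 00 40 c1
L13: sub op=0xae:8|rd=3:3|rs=0:3|pad=0:18 ⇒ 0xae600000 ⇒ little 00 00 60 ae

F8 FF FF 01 00 00 40 C1 00 00 60 AE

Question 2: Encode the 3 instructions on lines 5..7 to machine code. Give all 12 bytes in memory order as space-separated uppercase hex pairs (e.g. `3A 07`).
00 00 C4 E5 00 00 58 AE 17 F9 01 CD

L5: load op=0xe5:8|rd=6:3|rs=1:3|pad=0:18 ⇒ 0xe5c40000 ⇒ little 00 00 c4 e5
L6: sub op=0xae:8|rd=2:3|rs=6:3|pad=0:18 ⇒ 0xae580000 ⇒ little 00 00 58 ae
L7: cpi op=0xcd:8|rd=0:3|imm=129303:21 ⇒ 0xcd01f917 ⇒ little 17 f9 01 cd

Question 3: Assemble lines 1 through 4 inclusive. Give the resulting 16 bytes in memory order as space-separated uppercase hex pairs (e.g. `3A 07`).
line 1 (je): pack op=0x1:8|imm=32:24 = 0x01000020; little→ 20 00 00 01
line 2 (pop): pack op=0x9a:8|rd=7:3|pad=0:21 = 0x9ae00000; little→ 00 00 e0 9a
line 3 (cpi): pack op=0xcd:8|rd=3:3|imm=1439729:21 = 0xcd75f7f1; little→ f1 f7 75 cd
line 4 (cpi): pack op=0xcd:8|rd=5:3|imm=498081:21 = 0xcda799a1; little→ a1 99 a7 cd

20 00 00 01 00 00 E0 9A F1 F7 75 CD A1 99 A7 CD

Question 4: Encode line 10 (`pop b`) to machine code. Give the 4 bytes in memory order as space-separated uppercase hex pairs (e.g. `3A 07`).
00 00 20 9A

line 10 (pop): pack op=0x9a:8|rd=1:3|pad=0:21 = 0x9a200000; little→ 00 00 20 9a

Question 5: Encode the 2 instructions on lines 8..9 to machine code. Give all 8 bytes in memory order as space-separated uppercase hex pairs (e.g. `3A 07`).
04 00 00 01 04 00 00 01

L8: je op=0x1:8|imm=4:24 ⇒ 0x01000004 ⇒ little 04 00 00 01
L9: je op=0x1:8|imm=4:24 ⇒ 0x01000004 ⇒ little 04 00 00 01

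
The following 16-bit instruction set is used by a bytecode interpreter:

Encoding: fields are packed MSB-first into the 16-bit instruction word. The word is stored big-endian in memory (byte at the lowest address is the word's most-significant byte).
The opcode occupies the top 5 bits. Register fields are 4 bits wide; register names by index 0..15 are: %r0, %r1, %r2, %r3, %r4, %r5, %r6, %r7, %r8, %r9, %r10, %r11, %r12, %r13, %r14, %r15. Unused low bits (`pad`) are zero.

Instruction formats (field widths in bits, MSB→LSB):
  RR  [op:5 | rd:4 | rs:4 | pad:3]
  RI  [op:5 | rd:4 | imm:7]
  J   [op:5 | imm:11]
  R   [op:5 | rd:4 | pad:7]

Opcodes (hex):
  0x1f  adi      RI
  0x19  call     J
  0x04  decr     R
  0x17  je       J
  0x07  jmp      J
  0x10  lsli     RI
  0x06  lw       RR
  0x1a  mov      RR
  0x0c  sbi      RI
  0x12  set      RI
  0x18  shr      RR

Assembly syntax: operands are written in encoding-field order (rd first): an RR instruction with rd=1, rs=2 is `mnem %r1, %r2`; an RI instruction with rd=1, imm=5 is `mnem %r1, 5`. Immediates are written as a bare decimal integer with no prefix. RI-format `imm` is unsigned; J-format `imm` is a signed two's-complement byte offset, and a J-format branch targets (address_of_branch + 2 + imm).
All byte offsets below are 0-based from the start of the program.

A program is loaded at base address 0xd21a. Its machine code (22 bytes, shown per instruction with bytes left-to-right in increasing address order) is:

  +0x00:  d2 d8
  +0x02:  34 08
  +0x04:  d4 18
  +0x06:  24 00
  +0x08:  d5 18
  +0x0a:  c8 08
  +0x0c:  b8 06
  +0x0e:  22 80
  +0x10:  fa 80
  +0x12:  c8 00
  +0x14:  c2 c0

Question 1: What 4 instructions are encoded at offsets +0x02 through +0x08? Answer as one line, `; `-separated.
+0x02: 34 08 ⇒ word 0x3408 (big)
  op=0x3408>>11=0x6 ⇒ lw (RR)
  rd@[10:7]=0x8 ⇒ %r8
  rs@[6:3]=0x1 ⇒ %r1
+0x04: d4 18 ⇒ word 0xd418 (big)
  op=0xd418>>11=0x1a ⇒ mov (RR)
  rd@[10:7]=0x8 ⇒ %r8
  rs@[6:3]=0x3 ⇒ %r3
+0x06: 24 00 ⇒ word 0x2400 (big)
  op=0x2400>>11=0x4 ⇒ decr (R)
  rd@[10:7]=0x8 ⇒ %r8
+0x08: d5 18 ⇒ word 0xd518 (big)
  op=0xd518>>11=0x1a ⇒ mov (RR)
  rd@[10:7]=0xa ⇒ %r10
  rs@[6:3]=0x3 ⇒ %r3

lw %r8, %r1; mov %r8, %r3; decr %r8; mov %r10, %r3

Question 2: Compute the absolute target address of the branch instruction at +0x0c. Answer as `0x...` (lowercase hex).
+0x0c: b8 06 ⇒ word 0xb806 (big)
  op=0xb806>>11=0x17 ⇒ je (J)
  imm: (w>>0)&0x7ff=0x6 → 6
  target = base 0xd21a + off 0x0c + 2 + imm 6 = 0xd22e

0xd22e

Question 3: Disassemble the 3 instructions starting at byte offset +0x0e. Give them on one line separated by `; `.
decr %r5; adi %r5, 0; call 0

off 0x0e: read 22 80 as big → 0x2280
  op=0x2280>>11=0x4 ⇒ decr (R)
  [10:7] rd=5 = %r5
off 0x10: read fa 80 as big → 0xfa80
  op=0xfa80>>11=0x1f ⇒ adi (RI)
  [10:7] rd=5 = %r5
  [6:0] imm=0 = 0
off 0x12: read c8 00 as big → 0xc800
  op=0xc800>>11=0x19 ⇒ call (J)
  [10:0] imm=0 = 0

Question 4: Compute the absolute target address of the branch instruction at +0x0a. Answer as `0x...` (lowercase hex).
0xd22e

+0x0a: c8 08 ⇒ word 0xc808 (big)
  top 5b → 0x19 → call [J]
  imm: (w>>0)&0x7ff=0x8 → 8
  target = base 0xd21a + off 0x0a + 2 + imm 8 = 0xd22e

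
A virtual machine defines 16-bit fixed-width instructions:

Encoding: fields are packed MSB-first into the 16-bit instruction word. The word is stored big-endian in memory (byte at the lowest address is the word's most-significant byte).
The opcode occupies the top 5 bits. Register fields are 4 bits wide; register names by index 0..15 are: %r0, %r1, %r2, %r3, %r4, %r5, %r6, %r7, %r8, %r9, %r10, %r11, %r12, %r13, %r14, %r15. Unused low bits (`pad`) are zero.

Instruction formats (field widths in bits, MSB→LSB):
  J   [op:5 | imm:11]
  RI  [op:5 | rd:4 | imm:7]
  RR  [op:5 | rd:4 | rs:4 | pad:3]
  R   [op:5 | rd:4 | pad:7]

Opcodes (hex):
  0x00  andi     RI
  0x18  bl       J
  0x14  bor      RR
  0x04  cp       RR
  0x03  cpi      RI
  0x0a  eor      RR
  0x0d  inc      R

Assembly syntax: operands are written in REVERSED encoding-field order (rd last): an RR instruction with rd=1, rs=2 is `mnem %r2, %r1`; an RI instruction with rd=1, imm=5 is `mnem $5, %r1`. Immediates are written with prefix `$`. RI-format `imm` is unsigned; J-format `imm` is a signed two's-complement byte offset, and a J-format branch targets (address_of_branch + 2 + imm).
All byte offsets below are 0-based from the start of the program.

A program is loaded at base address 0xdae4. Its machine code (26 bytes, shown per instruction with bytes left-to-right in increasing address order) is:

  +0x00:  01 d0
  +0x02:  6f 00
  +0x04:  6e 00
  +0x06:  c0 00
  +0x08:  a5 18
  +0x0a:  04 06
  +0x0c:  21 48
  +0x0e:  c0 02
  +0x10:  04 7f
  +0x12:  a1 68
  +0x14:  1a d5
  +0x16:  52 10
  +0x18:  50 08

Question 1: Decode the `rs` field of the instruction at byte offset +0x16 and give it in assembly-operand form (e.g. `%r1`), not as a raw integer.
@+16  big-endian(52 10) = 0x5210
  top 5b → 0xa → eor [RR]
  [10:7] rd=4 = %r4
  [6:3] rs=2 = %r2

%r2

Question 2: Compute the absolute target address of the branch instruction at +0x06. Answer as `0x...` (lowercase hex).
0xdaec

[06] c0 00 → 0xc000
  opcode bits[15:11]=0x18: bl/J
  imm@[10:0]=0x0 ⇒ $0
  target = base 0xdae4 + off 0x06 + 2 + imm 0 = 0xdaec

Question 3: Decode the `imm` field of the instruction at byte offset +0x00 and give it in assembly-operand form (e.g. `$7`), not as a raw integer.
+0x00: 01 d0 ⇒ word 0x01d0 (big)
  top 5b → 0x0 → andi [RI]
  rd: (w>>7)&0xf=0x3 → %r3
  imm: (w>>0)&0x7f=0x50 → $80

$80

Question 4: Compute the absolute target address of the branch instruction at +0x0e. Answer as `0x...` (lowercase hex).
0xdaf6

[0e] c0 02 → 0xc002
  opcode bits[15:11]=0x18: bl/J
  imm@[10:0]=0x2 ⇒ $2
  target = base 0xdae4 + off 0x0e + 2 + imm 2 = 0xdaf6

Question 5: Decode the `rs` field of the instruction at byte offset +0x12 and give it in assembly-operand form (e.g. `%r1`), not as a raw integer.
@+12  big-endian(a1 68) = 0xa168
  opcode bits[15:11]=0x14: bor/RR
  [10:7] rd=2 = %r2
  [6:3] rs=13 = %r13

%r13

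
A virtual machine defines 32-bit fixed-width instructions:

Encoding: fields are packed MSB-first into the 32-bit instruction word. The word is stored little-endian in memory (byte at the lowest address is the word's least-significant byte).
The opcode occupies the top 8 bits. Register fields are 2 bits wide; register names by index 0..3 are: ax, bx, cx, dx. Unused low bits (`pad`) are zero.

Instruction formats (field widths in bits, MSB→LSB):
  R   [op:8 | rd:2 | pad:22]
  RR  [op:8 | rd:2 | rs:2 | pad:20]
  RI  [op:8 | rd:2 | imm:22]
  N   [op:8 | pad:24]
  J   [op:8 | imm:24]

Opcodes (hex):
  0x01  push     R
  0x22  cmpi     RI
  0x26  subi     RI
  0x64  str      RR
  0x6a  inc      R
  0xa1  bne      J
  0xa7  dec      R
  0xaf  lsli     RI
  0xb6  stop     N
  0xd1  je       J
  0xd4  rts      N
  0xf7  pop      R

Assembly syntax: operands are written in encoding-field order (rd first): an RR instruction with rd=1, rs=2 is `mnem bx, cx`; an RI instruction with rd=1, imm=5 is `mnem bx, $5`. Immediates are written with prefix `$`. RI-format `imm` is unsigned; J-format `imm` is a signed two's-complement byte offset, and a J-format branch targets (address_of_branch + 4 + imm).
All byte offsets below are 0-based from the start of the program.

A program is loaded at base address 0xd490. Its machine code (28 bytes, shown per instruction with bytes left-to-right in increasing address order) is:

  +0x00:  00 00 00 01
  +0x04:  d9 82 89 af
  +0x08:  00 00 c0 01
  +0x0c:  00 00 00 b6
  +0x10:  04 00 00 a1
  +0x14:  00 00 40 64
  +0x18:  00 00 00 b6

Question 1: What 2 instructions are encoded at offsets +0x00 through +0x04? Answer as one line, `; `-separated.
+0x00: 00 00 00 01 ⇒ word 0x01000000 (little)
  top 8b → 0x1 → push [R]
  rd: (w>>22)&0x3=0x0 → ax
+0x04: d9 82 89 af ⇒ word 0xaf8982d9 (little)
  top 8b → 0xaf → lsli [RI]
  rd: (w>>22)&0x3=0x2 → cx
  imm: (w>>0)&0x3fffff=0x982d9 → $623321

push ax; lsli cx, $623321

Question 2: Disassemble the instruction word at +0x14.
str bx, ax

[14] 00 00 40 64 → 0x64400000
  opcode bits[31:24]=0x64: str/RR
  rd@[23:22]=0x1 ⇒ bx
  rs@[21:20]=0x0 ⇒ ax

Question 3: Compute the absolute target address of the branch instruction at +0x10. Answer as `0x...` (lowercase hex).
off 0x10: read 04 00 00 a1 as little → 0xa1000004
  op=0xa1000004>>24=0xa1 ⇒ bne (J)
  [23:0] imm=4 = $4
  target = base 0xd490 + off 0x10 + 4 + imm 4 = 0xd4a8

0xd4a8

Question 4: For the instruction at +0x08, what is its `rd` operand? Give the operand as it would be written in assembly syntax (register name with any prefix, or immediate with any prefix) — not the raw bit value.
@+08  little-endian(00 00 c0 01) = 0x01c00000
  top 8b → 0x1 → push [R]
  rd: (w>>22)&0x3=0x3 → dx

dx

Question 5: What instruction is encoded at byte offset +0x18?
off 0x18: read 00 00 00 b6 as little → 0xb6000000
  op=0xb6000000>>24=0xb6 ⇒ stop (N)

stop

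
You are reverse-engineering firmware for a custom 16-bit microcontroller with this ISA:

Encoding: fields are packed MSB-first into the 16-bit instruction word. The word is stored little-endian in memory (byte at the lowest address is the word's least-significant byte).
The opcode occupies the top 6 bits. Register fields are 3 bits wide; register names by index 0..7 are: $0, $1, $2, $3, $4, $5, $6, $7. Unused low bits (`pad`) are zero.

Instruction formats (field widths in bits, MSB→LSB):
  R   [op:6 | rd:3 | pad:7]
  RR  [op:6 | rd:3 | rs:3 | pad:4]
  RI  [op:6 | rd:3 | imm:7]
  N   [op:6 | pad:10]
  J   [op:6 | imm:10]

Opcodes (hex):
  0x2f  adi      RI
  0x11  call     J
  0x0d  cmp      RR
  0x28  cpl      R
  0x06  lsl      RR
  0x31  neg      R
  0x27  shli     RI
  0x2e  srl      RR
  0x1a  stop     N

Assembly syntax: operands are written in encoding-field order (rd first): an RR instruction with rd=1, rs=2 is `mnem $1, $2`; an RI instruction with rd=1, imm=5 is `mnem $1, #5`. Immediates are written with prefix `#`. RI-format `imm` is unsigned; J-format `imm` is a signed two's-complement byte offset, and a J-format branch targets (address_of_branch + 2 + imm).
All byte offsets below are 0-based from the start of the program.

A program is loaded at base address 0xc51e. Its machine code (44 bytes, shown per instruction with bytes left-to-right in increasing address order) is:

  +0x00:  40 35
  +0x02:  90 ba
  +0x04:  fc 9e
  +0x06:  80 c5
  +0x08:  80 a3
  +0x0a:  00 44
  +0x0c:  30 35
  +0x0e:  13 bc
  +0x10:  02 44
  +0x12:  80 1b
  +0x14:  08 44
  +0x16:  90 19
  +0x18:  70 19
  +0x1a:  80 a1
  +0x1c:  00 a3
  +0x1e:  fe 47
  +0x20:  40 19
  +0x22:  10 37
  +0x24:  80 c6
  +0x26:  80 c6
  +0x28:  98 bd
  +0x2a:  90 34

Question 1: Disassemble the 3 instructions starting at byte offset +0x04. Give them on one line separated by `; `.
[04] fc 9e → 0x9efc
  top 6b → 0x27 → shli [RI]
  rd@[9:7]=0x5 ⇒ $5
  imm@[6:0]=0x7c ⇒ #124
[06] 80 c5 → 0xc580
  top 6b → 0x31 → neg [R]
  rd@[9:7]=0x3 ⇒ $3
[08] 80 a3 → 0xa380
  top 6b → 0x28 → cpl [R]
  rd@[9:7]=0x7 ⇒ $7

shli $5, #124; neg $3; cpl $7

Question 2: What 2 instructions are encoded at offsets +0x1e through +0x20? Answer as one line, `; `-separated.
off 0x1e: read fe 47 as little → 0x47fe
  opcode bits[15:10]=0x11: call/J
  imm@[9:0]=0x3fe (s10→-2) ⇒ #-2
off 0x20: read 40 19 as little → 0x1940
  opcode bits[15:10]=0x6: lsl/RR
  rd@[9:7]=0x2 ⇒ $2
  rs@[6:4]=0x4 ⇒ $4

call #-2; lsl $2, $4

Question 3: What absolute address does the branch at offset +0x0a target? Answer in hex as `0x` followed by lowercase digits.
0xc52a

off 0x0a: read 00 44 as little → 0x4400
  top 6b → 0x11 → call [J]
  [9:0] imm=0 = #0
  target = base 0xc51e + off 0x0a + 2 + imm 0 = 0xc52a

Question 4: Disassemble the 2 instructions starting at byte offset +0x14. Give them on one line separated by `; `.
@+14  little-endian(08 44) = 0x4408
  opcode bits[15:10]=0x11: call/J
  imm: (w>>0)&0x3ff=0x8 → #8
@+16  little-endian(90 19) = 0x1990
  opcode bits[15:10]=0x6: lsl/RR
  rd: (w>>7)&0x7=0x3 → $3
  rs: (w>>4)&0x7=0x1 → $1

call #8; lsl $3, $1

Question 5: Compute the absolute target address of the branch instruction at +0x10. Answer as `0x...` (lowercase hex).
0xc532

[10] 02 44 → 0x4402
  top 6b → 0x11 → call [J]
  [9:0] imm=2 = #2
  target = base 0xc51e + off 0x10 + 2 + imm 2 = 0xc532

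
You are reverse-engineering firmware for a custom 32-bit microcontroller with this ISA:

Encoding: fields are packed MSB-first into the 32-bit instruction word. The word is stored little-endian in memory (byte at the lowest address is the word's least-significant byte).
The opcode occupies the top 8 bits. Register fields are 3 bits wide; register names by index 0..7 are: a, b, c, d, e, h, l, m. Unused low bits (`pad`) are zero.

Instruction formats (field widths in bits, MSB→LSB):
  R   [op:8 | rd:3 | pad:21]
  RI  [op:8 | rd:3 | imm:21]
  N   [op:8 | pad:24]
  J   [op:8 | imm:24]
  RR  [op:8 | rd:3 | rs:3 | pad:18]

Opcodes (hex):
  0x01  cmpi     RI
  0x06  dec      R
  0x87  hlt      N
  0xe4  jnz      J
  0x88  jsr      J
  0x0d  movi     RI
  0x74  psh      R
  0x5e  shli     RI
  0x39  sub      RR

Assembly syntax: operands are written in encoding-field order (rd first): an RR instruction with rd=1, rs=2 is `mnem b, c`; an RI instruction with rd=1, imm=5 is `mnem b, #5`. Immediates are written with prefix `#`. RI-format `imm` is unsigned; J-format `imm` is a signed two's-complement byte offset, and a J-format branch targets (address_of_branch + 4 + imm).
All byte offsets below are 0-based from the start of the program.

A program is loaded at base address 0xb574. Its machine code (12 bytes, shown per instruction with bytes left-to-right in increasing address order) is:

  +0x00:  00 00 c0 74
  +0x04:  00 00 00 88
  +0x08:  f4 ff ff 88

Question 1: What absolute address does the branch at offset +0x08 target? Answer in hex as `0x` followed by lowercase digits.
off 0x08: read f4 ff ff 88 as little → 0x88fffff4
  opcode bits[31:24]=0x88: jsr/J
  imm@[23:0]=0xfffff4 (s24→-12) ⇒ #-12
  target = base 0xb574 + off 0x08 + 4 + imm -12 = 0xb574

0xb574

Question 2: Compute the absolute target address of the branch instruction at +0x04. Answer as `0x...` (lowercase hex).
0xb57c

@+04  little-endian(00 00 00 88) = 0x88000000
  op=0x88000000>>24=0x88 ⇒ jsr (J)
  imm@[23:0]=0x0 ⇒ #0
  target = base 0xb574 + off 0x04 + 4 + imm 0 = 0xb57c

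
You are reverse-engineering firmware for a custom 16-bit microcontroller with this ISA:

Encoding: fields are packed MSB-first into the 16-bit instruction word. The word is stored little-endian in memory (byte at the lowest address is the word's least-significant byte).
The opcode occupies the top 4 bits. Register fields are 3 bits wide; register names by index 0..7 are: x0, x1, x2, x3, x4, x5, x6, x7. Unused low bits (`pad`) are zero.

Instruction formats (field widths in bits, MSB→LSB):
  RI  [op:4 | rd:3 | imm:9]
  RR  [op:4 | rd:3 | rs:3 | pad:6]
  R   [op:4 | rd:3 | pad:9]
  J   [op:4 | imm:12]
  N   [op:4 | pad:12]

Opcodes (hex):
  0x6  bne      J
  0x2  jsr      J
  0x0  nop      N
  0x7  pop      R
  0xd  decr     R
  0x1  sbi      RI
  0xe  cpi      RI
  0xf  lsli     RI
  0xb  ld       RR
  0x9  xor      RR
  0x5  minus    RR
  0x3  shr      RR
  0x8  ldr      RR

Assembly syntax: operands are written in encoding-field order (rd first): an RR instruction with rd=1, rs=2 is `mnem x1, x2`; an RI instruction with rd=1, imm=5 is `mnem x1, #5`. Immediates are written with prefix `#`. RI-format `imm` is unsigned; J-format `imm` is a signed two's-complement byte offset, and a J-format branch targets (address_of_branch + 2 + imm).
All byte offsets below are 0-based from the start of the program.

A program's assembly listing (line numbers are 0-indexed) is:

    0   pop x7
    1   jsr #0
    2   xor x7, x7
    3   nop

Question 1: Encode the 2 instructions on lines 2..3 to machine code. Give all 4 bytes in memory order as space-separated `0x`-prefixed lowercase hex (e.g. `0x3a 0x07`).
2. xor fields op=0x9:4|rd=7:3|rs=7:3|pad=0:6 → word 9fc0h → c0 9f
3. nop fields op=0x0:4|pad=0:12 → word 0000h → 00 00

0xc0 0x9f 0x00 0x00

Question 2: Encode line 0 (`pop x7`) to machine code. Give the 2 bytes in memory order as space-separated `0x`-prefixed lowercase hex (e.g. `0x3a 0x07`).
0. pop fields op=0x7:4|rd=7:3|pad=0:9 → word 7e00h → 00 7e

0x00 0x7e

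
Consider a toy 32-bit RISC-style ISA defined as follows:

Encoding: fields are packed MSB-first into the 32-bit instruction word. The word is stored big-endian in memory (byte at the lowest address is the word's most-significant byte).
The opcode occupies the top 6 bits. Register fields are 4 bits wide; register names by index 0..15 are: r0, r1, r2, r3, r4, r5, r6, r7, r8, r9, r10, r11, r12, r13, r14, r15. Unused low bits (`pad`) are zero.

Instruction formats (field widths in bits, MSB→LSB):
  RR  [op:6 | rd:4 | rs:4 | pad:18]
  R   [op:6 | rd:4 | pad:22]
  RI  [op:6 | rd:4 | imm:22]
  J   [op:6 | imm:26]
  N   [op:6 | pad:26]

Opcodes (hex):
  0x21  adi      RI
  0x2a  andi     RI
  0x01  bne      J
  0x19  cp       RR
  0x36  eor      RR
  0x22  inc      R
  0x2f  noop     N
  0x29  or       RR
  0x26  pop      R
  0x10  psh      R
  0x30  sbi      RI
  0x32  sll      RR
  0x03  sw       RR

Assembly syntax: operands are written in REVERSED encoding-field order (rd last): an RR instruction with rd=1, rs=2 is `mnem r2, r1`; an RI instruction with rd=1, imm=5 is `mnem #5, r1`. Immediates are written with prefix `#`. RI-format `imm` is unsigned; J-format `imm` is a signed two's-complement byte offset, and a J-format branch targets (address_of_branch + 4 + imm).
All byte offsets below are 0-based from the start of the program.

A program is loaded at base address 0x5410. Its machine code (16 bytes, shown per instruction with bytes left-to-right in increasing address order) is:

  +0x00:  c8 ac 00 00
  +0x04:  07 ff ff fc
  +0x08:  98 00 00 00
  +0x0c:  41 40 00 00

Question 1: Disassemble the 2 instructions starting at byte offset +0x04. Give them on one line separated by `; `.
+0x04: 07 ff ff fc ⇒ word 0x07fffffc (big)
  op=0x07fffffc>>26=0x1 ⇒ bne (J)
  [25:0] imm=67108860 (s26→-4) = #-4
+0x08: 98 00 00 00 ⇒ word 0x98000000 (big)
  op=0x98000000>>26=0x26 ⇒ pop (R)
  [25:22] rd=0 = r0

bne #-4; pop r0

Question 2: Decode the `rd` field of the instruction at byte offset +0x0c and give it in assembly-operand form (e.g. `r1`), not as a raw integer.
off 0x0c: read 41 40 00 00 as big → 0x41400000
  opcode bits[31:26]=0x10: psh/R
  rd@[25:22]=0x5 ⇒ r5

r5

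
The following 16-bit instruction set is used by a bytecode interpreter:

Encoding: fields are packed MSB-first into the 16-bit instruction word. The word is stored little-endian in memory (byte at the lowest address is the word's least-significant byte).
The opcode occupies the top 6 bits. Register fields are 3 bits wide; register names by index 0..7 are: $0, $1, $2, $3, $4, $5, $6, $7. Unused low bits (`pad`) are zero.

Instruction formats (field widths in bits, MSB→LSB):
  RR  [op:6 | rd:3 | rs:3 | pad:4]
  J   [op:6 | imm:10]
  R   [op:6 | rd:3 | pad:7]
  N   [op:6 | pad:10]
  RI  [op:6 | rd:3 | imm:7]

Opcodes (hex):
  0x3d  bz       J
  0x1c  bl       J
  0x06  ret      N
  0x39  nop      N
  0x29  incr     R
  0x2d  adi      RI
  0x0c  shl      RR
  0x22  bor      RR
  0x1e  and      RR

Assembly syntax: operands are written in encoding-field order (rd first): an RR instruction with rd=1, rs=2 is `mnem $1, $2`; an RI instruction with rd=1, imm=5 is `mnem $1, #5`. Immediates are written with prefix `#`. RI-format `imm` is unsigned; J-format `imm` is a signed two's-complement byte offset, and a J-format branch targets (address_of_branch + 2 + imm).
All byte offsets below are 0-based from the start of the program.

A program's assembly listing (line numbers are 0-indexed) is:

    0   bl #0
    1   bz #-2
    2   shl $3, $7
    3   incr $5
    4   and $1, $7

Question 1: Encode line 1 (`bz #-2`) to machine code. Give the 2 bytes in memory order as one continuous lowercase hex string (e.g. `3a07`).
L1: bz op=0x3d:6|imm=-2:10 ⇒ 0xf7fe ⇒ little fe f7

fef7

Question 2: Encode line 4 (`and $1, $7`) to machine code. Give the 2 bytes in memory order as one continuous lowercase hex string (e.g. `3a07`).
f078

line 4 (and): pack op=0x1e:6|rd=1:3|rs=7:3|pad=0:4 = 0x78f0; little→ f0 78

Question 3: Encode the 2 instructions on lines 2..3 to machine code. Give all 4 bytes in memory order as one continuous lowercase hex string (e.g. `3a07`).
L2: shl op=0xc:6|rd=3:3|rs=7:3|pad=0:4 ⇒ 0x31f0 ⇒ little f0 31
L3: incr op=0x29:6|rd=5:3|pad=0:7 ⇒ 0xa680 ⇒ little 80 a6

f03180a6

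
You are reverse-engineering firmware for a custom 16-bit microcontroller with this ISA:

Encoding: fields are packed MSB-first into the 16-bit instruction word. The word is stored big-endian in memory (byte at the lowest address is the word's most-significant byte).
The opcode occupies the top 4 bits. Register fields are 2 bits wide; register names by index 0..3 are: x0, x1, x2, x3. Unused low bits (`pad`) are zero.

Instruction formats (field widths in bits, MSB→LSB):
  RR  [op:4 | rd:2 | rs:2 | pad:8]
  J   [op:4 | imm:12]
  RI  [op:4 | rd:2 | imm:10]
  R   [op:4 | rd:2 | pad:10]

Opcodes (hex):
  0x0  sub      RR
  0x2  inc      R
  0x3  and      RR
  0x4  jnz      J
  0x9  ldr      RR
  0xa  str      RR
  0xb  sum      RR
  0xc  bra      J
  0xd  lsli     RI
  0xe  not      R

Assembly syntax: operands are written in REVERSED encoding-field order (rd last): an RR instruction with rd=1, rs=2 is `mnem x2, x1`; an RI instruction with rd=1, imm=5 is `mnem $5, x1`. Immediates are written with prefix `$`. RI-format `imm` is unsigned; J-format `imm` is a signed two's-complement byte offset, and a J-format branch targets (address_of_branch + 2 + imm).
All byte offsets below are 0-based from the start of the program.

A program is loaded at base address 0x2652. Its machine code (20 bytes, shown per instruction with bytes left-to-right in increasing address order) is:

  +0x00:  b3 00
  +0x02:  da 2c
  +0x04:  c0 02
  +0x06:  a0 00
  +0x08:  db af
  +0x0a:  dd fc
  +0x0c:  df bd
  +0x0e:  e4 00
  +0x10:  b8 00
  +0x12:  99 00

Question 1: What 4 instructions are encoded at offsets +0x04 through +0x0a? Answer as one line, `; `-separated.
bra $2; str x0, x0; lsli $943, x2; lsli $508, x3

off 0x04: read c0 02 as big → 0xc002
  op=0xc002>>12=0xc ⇒ bra (J)
  imm: (w>>0)&0xfff=0x2 → $2
off 0x06: read a0 00 as big → 0xa000
  op=0xa000>>12=0xa ⇒ str (RR)
  rd: (w>>10)&0x3=0x0 → x0
  rs: (w>>8)&0x3=0x0 → x0
off 0x08: read db af as big → 0xdbaf
  op=0xdbaf>>12=0xd ⇒ lsli (RI)
  rd: (w>>10)&0x3=0x2 → x2
  imm: (w>>0)&0x3ff=0x3af → $943
off 0x0a: read dd fc as big → 0xddfc
  op=0xddfc>>12=0xd ⇒ lsli (RI)
  rd: (w>>10)&0x3=0x3 → x3
  imm: (w>>0)&0x3ff=0x1fc → $508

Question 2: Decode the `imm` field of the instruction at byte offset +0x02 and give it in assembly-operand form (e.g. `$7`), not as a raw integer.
$556

+0x02: da 2c ⇒ word 0xda2c (big)
  top 4b → 0xd → lsli [RI]
  rd@[11:10]=0x2 ⇒ x2
  imm@[9:0]=0x22c ⇒ $556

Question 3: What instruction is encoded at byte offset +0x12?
ldr x1, x2

@+12  big-endian(99 00) = 0x9900
  opcode bits[15:12]=0x9: ldr/RR
  rd: (w>>10)&0x3=0x2 → x2
  rs: (w>>8)&0x3=0x1 → x1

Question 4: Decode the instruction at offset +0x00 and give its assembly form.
off 0x00: read b3 00 as big → 0xb300
  opcode bits[15:12]=0xb: sum/RR
  rd@[11:10]=0x0 ⇒ x0
  rs@[9:8]=0x3 ⇒ x3

sum x3, x0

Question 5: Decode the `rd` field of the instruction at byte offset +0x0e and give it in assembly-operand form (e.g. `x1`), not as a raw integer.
x1

[0e] e4 00 → 0xe400
  op=0xe400>>12=0xe ⇒ not (R)
  [11:10] rd=1 = x1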